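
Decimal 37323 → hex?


Divide by 16 repeatedly:
37323 ÷ 16 = 2332 remainder 11 (B)
2332 ÷ 16 = 145 remainder 12 (C)
145 ÷ 16 = 9 remainder 1 (1)
9 ÷ 16 = 0 remainder 9 (9)
Reading remainders bottom-up:
= 0x91CB


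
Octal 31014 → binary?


Each octal digit → 3 binary bits:
  3 = 011
  1 = 001
  0 = 000
  1 = 001
  4 = 100
Concatenate: 011 001 000 001 100
= 011001000001100


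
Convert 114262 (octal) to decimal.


Positional values:
Position 0: 2 × 8^0 = 2
Position 1: 6 × 8^1 = 48
Position 2: 2 × 8^2 = 128
Position 3: 4 × 8^3 = 2048
Position 4: 1 × 8^4 = 4096
Position 5: 1 × 8^5 = 32768
Sum = 2 + 48 + 128 + 2048 + 4096 + 32768
= 39090


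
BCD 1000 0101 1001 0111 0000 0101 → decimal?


Each 4-bit group → digit:
  1000 → 8
  0101 → 5
  1001 → 9
  0111 → 7
  0000 → 0
  0101 → 5
= 859705


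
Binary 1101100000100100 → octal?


Group into 3-bit groups: 001101100000100100
  001 = 1
  101 = 5
  100 = 4
  000 = 0
  100 = 4
  100 = 4
= 0o154044


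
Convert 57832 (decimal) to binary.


Divide by 2 repeatedly:
57832 ÷ 2 = 28916 remainder 0
28916 ÷ 2 = 14458 remainder 0
14458 ÷ 2 = 7229 remainder 0
7229 ÷ 2 = 3614 remainder 1
3614 ÷ 2 = 1807 remainder 0
1807 ÷ 2 = 903 remainder 1
903 ÷ 2 = 451 remainder 1
451 ÷ 2 = 225 remainder 1
225 ÷ 2 = 112 remainder 1
112 ÷ 2 = 56 remainder 0
56 ÷ 2 = 28 remainder 0
28 ÷ 2 = 14 remainder 0
14 ÷ 2 = 7 remainder 0
7 ÷ 2 = 3 remainder 1
3 ÷ 2 = 1 remainder 1
1 ÷ 2 = 0 remainder 1
Reading remainders bottom-up:
= 1110000111101000


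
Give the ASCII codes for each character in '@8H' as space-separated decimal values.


String: '@8H'  (3 characters)
Per-character ASCII lookup:
  '@': special character: '@' = 64
  '8': digits start at 48: '8' = 48 + 8 = 56
  'H': uppercase starts at 65: 'H' = 65 + 7 = 72
= 64 56 72


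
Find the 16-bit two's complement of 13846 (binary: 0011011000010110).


Original: 0011011000010110
Step 1 - Invert all bits: 1100100111101001
Step 2 - Add 1: 1100100111101001 + 1
= 1100100111101010 (represents -13846)


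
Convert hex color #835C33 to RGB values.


Hex: #835C33
R = 83₁₆ = 131
G = 5C₁₆ = 92
B = 33₁₆ = 51
= RGB(131, 92, 51)


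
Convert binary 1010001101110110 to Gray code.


Binary: 1010001101110110
Gray code: G = B XOR (B >> 1)
B >> 1 = 0101000110111011
1010001101110110 XOR 0101000110111011:
  1 XOR 0 = 1
  0 XOR 1 = 1
  1 XOR 0 = 1
  0 XOR 1 = 1
  0 XOR 0 = 0
  0 XOR 0 = 0
  1 XOR 0 = 1
  1 XOR 1 = 0
  0 XOR 1 = 1
  1 XOR 0 = 1
  1 XOR 1 = 0
  1 XOR 1 = 0
  0 XOR 1 = 1
  1 XOR 0 = 1
  1 XOR 1 = 0
  0 XOR 1 = 1
= 1111001011001101


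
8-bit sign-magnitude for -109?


Sign bit: 1 (negative)
Magnitude: 109 = 1101101
= 11101101


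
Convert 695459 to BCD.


Each digit → 4-bit binary:
  6 → 0110
  9 → 1001
  5 → 0101
  4 → 0100
  5 → 0101
  9 → 1001
= 0110 1001 0101 0100 0101 1001


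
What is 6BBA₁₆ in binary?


Each hex digit → 4 binary bits:
  6 = 0110
  B = 1011
  B = 1011
  A = 1010
Concatenate: 0110 1011 1011 1010
= 0110101110111010


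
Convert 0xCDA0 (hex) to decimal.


Positional values:
Position 0: 0 × 16^0 = 0 × 1 = 0
Position 1: A × 16^1 = 10 × 16 = 160
Position 2: D × 16^2 = 13 × 256 = 3328
Position 3: C × 16^3 = 12 × 4096 = 49152
Sum = 0 + 160 + 3328 + 49152
= 52640


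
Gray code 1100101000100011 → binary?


Gray code: 1100101000100011
MSB stays the same: 1
Each subsequent bit = prev_binary XOR current_gray:
  B[1] = 1 XOR 1 = 0
  B[2] = 0 XOR 0 = 0
  B[3] = 0 XOR 0 = 0
  B[4] = 0 XOR 1 = 1
  B[5] = 1 XOR 0 = 1
  B[6] = 1 XOR 1 = 0
  B[7] = 0 XOR 0 = 0
  B[8] = 0 XOR 0 = 0
  B[9] = 0 XOR 0 = 0
  B[10] = 0 XOR 1 = 1
  B[11] = 1 XOR 0 = 1
  B[12] = 1 XOR 0 = 1
  B[13] = 1 XOR 0 = 1
  B[14] = 1 XOR 1 = 0
  B[15] = 0 XOR 1 = 1
= 1000110000111101 (35901 decimal)


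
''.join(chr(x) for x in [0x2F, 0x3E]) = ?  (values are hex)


Codes (hex): 0x2F 0x3E
Per-code ASCII lookup:
  0x2F = 47  (special character) → '/'
  0x3E = 62  (special character) → '>'
= '/>'


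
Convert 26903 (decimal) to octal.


Divide by 8 repeatedly:
26903 ÷ 8 = 3362 remainder 7
3362 ÷ 8 = 420 remainder 2
420 ÷ 8 = 52 remainder 4
52 ÷ 8 = 6 remainder 4
6 ÷ 8 = 0 remainder 6
Reading remainders bottom-up:
= 0o64427


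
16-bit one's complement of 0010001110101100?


Original: 0010001110101100
Invert all bits:
  bit 0: 0 → 1
  bit 1: 0 → 1
  bit 2: 1 → 0
  bit 3: 0 → 1
  bit 4: 0 → 1
  bit 5: 0 → 1
  bit 6: 1 → 0
  bit 7: 1 → 0
  bit 8: 1 → 0
  bit 9: 0 → 1
  bit 10: 1 → 0
  bit 11: 0 → 1
  bit 12: 1 → 0
  bit 13: 1 → 0
  bit 14: 0 → 1
  bit 15: 0 → 1
= 1101110001010011


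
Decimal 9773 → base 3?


Divide by 3 repeatedly:
9773 ÷ 3 = 3257 remainder 2
3257 ÷ 3 = 1085 remainder 2
1085 ÷ 3 = 361 remainder 2
361 ÷ 3 = 120 remainder 1
120 ÷ 3 = 40 remainder 0
40 ÷ 3 = 13 remainder 1
13 ÷ 3 = 4 remainder 1
4 ÷ 3 = 1 remainder 1
1 ÷ 3 = 0 remainder 1
Reading remainders bottom-up:
= 111101222


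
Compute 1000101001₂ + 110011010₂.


Align and add column by column (LSB to MSB, carry propagating):
  01000101001
+ 00110011010
  -----------
  col 0: 1 + 0 + 0 (carry in) = 1 → bit 1, carry out 0
  col 1: 0 + 1 + 0 (carry in) = 1 → bit 1, carry out 0
  col 2: 0 + 0 + 0 (carry in) = 0 → bit 0, carry out 0
  col 3: 1 + 1 + 0 (carry in) = 2 → bit 0, carry out 1
  col 4: 0 + 1 + 1 (carry in) = 2 → bit 0, carry out 1
  col 5: 1 + 0 + 1 (carry in) = 2 → bit 0, carry out 1
  col 6: 0 + 0 + 1 (carry in) = 1 → bit 1, carry out 0
  col 7: 0 + 1 + 0 (carry in) = 1 → bit 1, carry out 0
  col 8: 0 + 1 + 0 (carry in) = 1 → bit 1, carry out 0
  col 9: 1 + 0 + 0 (carry in) = 1 → bit 1, carry out 0
  col 10: 0 + 0 + 0 (carry in) = 0 → bit 0, carry out 0
Reading bits MSB→LSB: 01111000011
Strip leading zeros: 1111000011
= 1111000011


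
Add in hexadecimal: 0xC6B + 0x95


Align and add column by column (LSB to MSB, each column mod 16 with carry):
  0C6B
+ 0095
  ----
  col 0: B(11) + 5(5) + 0 (carry in) = 16 → 0(0), carry out 1
  col 1: 6(6) + 9(9) + 1 (carry in) = 16 → 0(0), carry out 1
  col 2: C(12) + 0(0) + 1 (carry in) = 13 → D(13), carry out 0
  col 3: 0(0) + 0(0) + 0 (carry in) = 0 → 0(0), carry out 0
Reading digits MSB→LSB: 0D00
Strip leading zeros: D00
= 0xD00


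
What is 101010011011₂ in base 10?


Positional values:
Bit 0: 1 × 2^0 = 1
Bit 1: 1 × 2^1 = 2
Bit 3: 1 × 2^3 = 8
Bit 4: 1 × 2^4 = 16
Bit 7: 1 × 2^7 = 128
Bit 9: 1 × 2^9 = 512
Bit 11: 1 × 2^11 = 2048
Sum = 1 + 2 + 8 + 16 + 128 + 512 + 2048
= 2715


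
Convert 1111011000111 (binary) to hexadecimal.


Group into 4-bit nibbles: 0001111011000111
  0001 = 1
  1110 = E
  1100 = C
  0111 = 7
= 0x1EC7


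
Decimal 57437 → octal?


Divide by 8 repeatedly:
57437 ÷ 8 = 7179 remainder 5
7179 ÷ 8 = 897 remainder 3
897 ÷ 8 = 112 remainder 1
112 ÷ 8 = 14 remainder 0
14 ÷ 8 = 1 remainder 6
1 ÷ 8 = 0 remainder 1
Reading remainders bottom-up:
= 0o160135


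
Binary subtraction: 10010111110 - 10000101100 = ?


Align and subtract column by column (LSB to MSB, borrowing when needed):
  10010111110
- 10000101100
  -----------
  col 0: (0 - 0 borrow-in) - 0 → 0 - 0 = 0, borrow out 0
  col 1: (1 - 0 borrow-in) - 0 → 1 - 0 = 1, borrow out 0
  col 2: (1 - 0 borrow-in) - 1 → 1 - 1 = 0, borrow out 0
  col 3: (1 - 0 borrow-in) - 1 → 1 - 1 = 0, borrow out 0
  col 4: (1 - 0 borrow-in) - 0 → 1 - 0 = 1, borrow out 0
  col 5: (1 - 0 borrow-in) - 1 → 1 - 1 = 0, borrow out 0
  col 6: (0 - 0 borrow-in) - 0 → 0 - 0 = 0, borrow out 0
  col 7: (1 - 0 borrow-in) - 0 → 1 - 0 = 1, borrow out 0
  col 8: (0 - 0 borrow-in) - 0 → 0 - 0 = 0, borrow out 0
  col 9: (0 - 0 borrow-in) - 0 → 0 - 0 = 0, borrow out 0
  col 10: (1 - 0 borrow-in) - 1 → 1 - 1 = 0, borrow out 0
Reading bits MSB→LSB: 00010010010
Strip leading zeros: 10010010
= 10010010


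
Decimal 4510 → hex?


Divide by 16 repeatedly:
4510 ÷ 16 = 281 remainder 14 (E)
281 ÷ 16 = 17 remainder 9 (9)
17 ÷ 16 = 1 remainder 1 (1)
1 ÷ 16 = 0 remainder 1 (1)
Reading remainders bottom-up:
= 0x119E


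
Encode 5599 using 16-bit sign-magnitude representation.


Sign bit: 0 (positive)
Magnitude: 5599 = 001010111011111
= 0001010111011111


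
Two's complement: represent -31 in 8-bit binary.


Original: 00011111
Step 1 - Invert all bits: 11100000
Step 2 - Add 1: 11100000 + 1
= 11100001 (represents -31)


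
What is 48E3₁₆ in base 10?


Positional values:
Position 0: 3 × 16^0 = 3 × 1 = 3
Position 1: E × 16^1 = 14 × 16 = 224
Position 2: 8 × 16^2 = 8 × 256 = 2048
Position 3: 4 × 16^3 = 4 × 4096 = 16384
Sum = 3 + 224 + 2048 + 16384
= 18659


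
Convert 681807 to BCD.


Each digit → 4-bit binary:
  6 → 0110
  8 → 1000
  1 → 0001
  8 → 1000
  0 → 0000
  7 → 0111
= 0110 1000 0001 1000 0000 0111


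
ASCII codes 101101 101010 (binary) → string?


Codes (binary): 101101 101010
Per-code ASCII lookup:
  101101 = 45  (special character) → '-'
  101010 = 42  (special character) → '*'
= '-*'


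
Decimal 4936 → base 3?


Divide by 3 repeatedly:
4936 ÷ 3 = 1645 remainder 1
1645 ÷ 3 = 548 remainder 1
548 ÷ 3 = 182 remainder 2
182 ÷ 3 = 60 remainder 2
60 ÷ 3 = 20 remainder 0
20 ÷ 3 = 6 remainder 2
6 ÷ 3 = 2 remainder 0
2 ÷ 3 = 0 remainder 2
Reading remainders bottom-up:
= 20202211


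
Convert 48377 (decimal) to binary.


Divide by 2 repeatedly:
48377 ÷ 2 = 24188 remainder 1
24188 ÷ 2 = 12094 remainder 0
12094 ÷ 2 = 6047 remainder 0
6047 ÷ 2 = 3023 remainder 1
3023 ÷ 2 = 1511 remainder 1
1511 ÷ 2 = 755 remainder 1
755 ÷ 2 = 377 remainder 1
377 ÷ 2 = 188 remainder 1
188 ÷ 2 = 94 remainder 0
94 ÷ 2 = 47 remainder 0
47 ÷ 2 = 23 remainder 1
23 ÷ 2 = 11 remainder 1
11 ÷ 2 = 5 remainder 1
5 ÷ 2 = 2 remainder 1
2 ÷ 2 = 1 remainder 0
1 ÷ 2 = 0 remainder 1
Reading remainders bottom-up:
= 1011110011111001


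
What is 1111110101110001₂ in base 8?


Group into 3-bit groups: 001111110101110001
  001 = 1
  111 = 7
  110 = 6
  101 = 5
  110 = 6
  001 = 1
= 0o176561


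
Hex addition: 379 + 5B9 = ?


Align and add column by column (LSB to MSB, each column mod 16 with carry):
  0379
+ 05B9
  ----
  col 0: 9(9) + 9(9) + 0 (carry in) = 18 → 2(2), carry out 1
  col 1: 7(7) + B(11) + 1 (carry in) = 19 → 3(3), carry out 1
  col 2: 3(3) + 5(5) + 1 (carry in) = 9 → 9(9), carry out 0
  col 3: 0(0) + 0(0) + 0 (carry in) = 0 → 0(0), carry out 0
Reading digits MSB→LSB: 0932
Strip leading zeros: 932
= 0x932


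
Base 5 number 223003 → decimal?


Positional values (base 5):
  3 × 5^0 = 3 × 1 = 3
  0 × 5^1 = 0 × 5 = 0
  0 × 5^2 = 0 × 25 = 0
  3 × 5^3 = 3 × 125 = 375
  2 × 5^4 = 2 × 625 = 1250
  2 × 5^5 = 2 × 3125 = 6250
Sum = 3 + 0 + 0 + 375 + 1250 + 6250
= 7878


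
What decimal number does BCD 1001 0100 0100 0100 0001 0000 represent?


Each 4-bit group → digit:
  1001 → 9
  0100 → 4
  0100 → 4
  0100 → 4
  0001 → 1
  0000 → 0
= 944410


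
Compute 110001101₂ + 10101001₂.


Align and add column by column (LSB to MSB, carry propagating):
  0110001101
+ 0010101001
  ----------
  col 0: 1 + 1 + 0 (carry in) = 2 → bit 0, carry out 1
  col 1: 0 + 0 + 1 (carry in) = 1 → bit 1, carry out 0
  col 2: 1 + 0 + 0 (carry in) = 1 → bit 1, carry out 0
  col 3: 1 + 1 + 0 (carry in) = 2 → bit 0, carry out 1
  col 4: 0 + 0 + 1 (carry in) = 1 → bit 1, carry out 0
  col 5: 0 + 1 + 0 (carry in) = 1 → bit 1, carry out 0
  col 6: 0 + 0 + 0 (carry in) = 0 → bit 0, carry out 0
  col 7: 1 + 1 + 0 (carry in) = 2 → bit 0, carry out 1
  col 8: 1 + 0 + 1 (carry in) = 2 → bit 0, carry out 1
  col 9: 0 + 0 + 1 (carry in) = 1 → bit 1, carry out 0
Reading bits MSB→LSB: 1000110110
Strip leading zeros: 1000110110
= 1000110110


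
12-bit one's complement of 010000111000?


Original: 010000111000
Invert all bits:
  bit 0: 0 → 1
  bit 1: 1 → 0
  bit 2: 0 → 1
  bit 3: 0 → 1
  bit 4: 0 → 1
  bit 5: 0 → 1
  bit 6: 1 → 0
  bit 7: 1 → 0
  bit 8: 1 → 0
  bit 9: 0 → 1
  bit 10: 0 → 1
  bit 11: 0 → 1
= 101111000111


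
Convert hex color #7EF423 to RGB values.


Hex: #7EF423
R = 7E₁₆ = 126
G = F4₁₆ = 244
B = 23₁₆ = 35
= RGB(126, 244, 35)


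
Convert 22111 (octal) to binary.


Each octal digit → 3 binary bits:
  2 = 010
  2 = 010
  1 = 001
  1 = 001
  1 = 001
Concatenate: 010 010 001 001 001
= 010010001001001


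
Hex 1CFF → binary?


Each hex digit → 4 binary bits:
  1 = 0001
  C = 1100
  F = 1111
  F = 1111
Concatenate: 0001 1100 1111 1111
= 0001110011111111


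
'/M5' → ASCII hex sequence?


String: '/M5'  (3 characters)
Per-character ASCII lookup:
  '/': special character: '/' = 47 → 0x2F
  'M': uppercase starts at 65: 'M' = 65 + 12 = 77 → 0x4D
  '5': digits start at 48: '5' = 48 + 5 = 53 → 0x35
= 0x2F 0x4D 0x35


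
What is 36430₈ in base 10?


Positional values:
Position 0: 0 × 8^0 = 0
Position 1: 3 × 8^1 = 24
Position 2: 4 × 8^2 = 256
Position 3: 6 × 8^3 = 3072
Position 4: 3 × 8^4 = 12288
Sum = 0 + 24 + 256 + 3072 + 12288
= 15640


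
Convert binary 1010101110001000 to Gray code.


Binary: 1010101110001000
Gray code: G = B XOR (B >> 1)
B >> 1 = 0101010111000100
1010101110001000 XOR 0101010111000100:
  1 XOR 0 = 1
  0 XOR 1 = 1
  1 XOR 0 = 1
  0 XOR 1 = 1
  1 XOR 0 = 1
  0 XOR 1 = 1
  1 XOR 0 = 1
  1 XOR 1 = 0
  1 XOR 1 = 0
  0 XOR 1 = 1
  0 XOR 0 = 0
  0 XOR 0 = 0
  1 XOR 0 = 1
  0 XOR 1 = 1
  0 XOR 0 = 0
  0 XOR 0 = 0
= 1111111001001100


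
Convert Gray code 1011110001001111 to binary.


Gray code: 1011110001001111
MSB stays the same: 1
Each subsequent bit = prev_binary XOR current_gray:
  B[1] = 1 XOR 0 = 1
  B[2] = 1 XOR 1 = 0
  B[3] = 0 XOR 1 = 1
  B[4] = 1 XOR 1 = 0
  B[5] = 0 XOR 1 = 1
  B[6] = 1 XOR 0 = 1
  B[7] = 1 XOR 0 = 1
  B[8] = 1 XOR 0 = 1
  B[9] = 1 XOR 1 = 0
  B[10] = 0 XOR 0 = 0
  B[11] = 0 XOR 0 = 0
  B[12] = 0 XOR 1 = 1
  B[13] = 1 XOR 1 = 0
  B[14] = 0 XOR 1 = 1
  B[15] = 1 XOR 1 = 0
= 1101011110001010 (55178 decimal)


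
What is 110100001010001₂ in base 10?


Positional values:
Bit 0: 1 × 2^0 = 1
Bit 4: 1 × 2^4 = 16
Bit 6: 1 × 2^6 = 64
Bit 11: 1 × 2^11 = 2048
Bit 13: 1 × 2^13 = 8192
Bit 14: 1 × 2^14 = 16384
Sum = 1 + 16 + 64 + 2048 + 8192 + 16384
= 26705


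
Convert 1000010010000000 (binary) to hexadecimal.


Group into 4-bit nibbles: 1000010010000000
  1000 = 8
  0100 = 4
  1000 = 8
  0000 = 0
= 0x8480


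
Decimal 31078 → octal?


Divide by 8 repeatedly:
31078 ÷ 8 = 3884 remainder 6
3884 ÷ 8 = 485 remainder 4
485 ÷ 8 = 60 remainder 5
60 ÷ 8 = 7 remainder 4
7 ÷ 8 = 0 remainder 7
Reading remainders bottom-up:
= 0o74546


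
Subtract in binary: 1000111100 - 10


Align and subtract column by column (LSB to MSB, borrowing when needed):
  1000111100
- 0000000010
  ----------
  col 0: (0 - 0 borrow-in) - 0 → 0 - 0 = 0, borrow out 0
  col 1: (0 - 0 borrow-in) - 1 → borrow from next column: (0+2) - 1 = 1, borrow out 1
  col 2: (1 - 1 borrow-in) - 0 → 0 - 0 = 0, borrow out 0
  col 3: (1 - 0 borrow-in) - 0 → 1 - 0 = 1, borrow out 0
  col 4: (1 - 0 borrow-in) - 0 → 1 - 0 = 1, borrow out 0
  col 5: (1 - 0 borrow-in) - 0 → 1 - 0 = 1, borrow out 0
  col 6: (0 - 0 borrow-in) - 0 → 0 - 0 = 0, borrow out 0
  col 7: (0 - 0 borrow-in) - 0 → 0 - 0 = 0, borrow out 0
  col 8: (0 - 0 borrow-in) - 0 → 0 - 0 = 0, borrow out 0
  col 9: (1 - 0 borrow-in) - 0 → 1 - 0 = 1, borrow out 0
Reading bits MSB→LSB: 1000111010
Strip leading zeros: 1000111010
= 1000111010


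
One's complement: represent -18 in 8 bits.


Original: 00010010
Invert all bits:
  bit 0: 0 → 1
  bit 1: 0 → 1
  bit 2: 0 → 1
  bit 3: 1 → 0
  bit 4: 0 → 1
  bit 5: 0 → 1
  bit 6: 1 → 0
  bit 7: 0 → 1
= 11101101


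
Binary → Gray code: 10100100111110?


Binary: 10100100111110
Gray code: G = B XOR (B >> 1)
B >> 1 = 01010010011111
10100100111110 XOR 01010010011111:
  1 XOR 0 = 1
  0 XOR 1 = 1
  1 XOR 0 = 1
  0 XOR 1 = 1
  0 XOR 0 = 0
  1 XOR 0 = 1
  0 XOR 1 = 1
  0 XOR 0 = 0
  1 XOR 0 = 1
  1 XOR 1 = 0
  1 XOR 1 = 0
  1 XOR 1 = 0
  1 XOR 1 = 0
  0 XOR 1 = 1
= 11110110100001


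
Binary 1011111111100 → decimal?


Positional values:
Bit 2: 1 × 2^2 = 4
Bit 3: 1 × 2^3 = 8
Bit 4: 1 × 2^4 = 16
Bit 5: 1 × 2^5 = 32
Bit 6: 1 × 2^6 = 64
Bit 7: 1 × 2^7 = 128
Bit 8: 1 × 2^8 = 256
Bit 9: 1 × 2^9 = 512
Bit 10: 1 × 2^10 = 1024
Bit 12: 1 × 2^12 = 4096
Sum = 4 + 8 + 16 + 32 + 64 + 128 + 256 + 512 + 1024 + 4096
= 6140


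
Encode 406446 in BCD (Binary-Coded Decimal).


Each digit → 4-bit binary:
  4 → 0100
  0 → 0000
  6 → 0110
  4 → 0100
  4 → 0100
  6 → 0110
= 0100 0000 0110 0100 0100 0110


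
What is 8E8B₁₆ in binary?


Each hex digit → 4 binary bits:
  8 = 1000
  E = 1110
  8 = 1000
  B = 1011
Concatenate: 1000 1110 1000 1011
= 1000111010001011


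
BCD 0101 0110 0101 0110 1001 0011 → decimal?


Each 4-bit group → digit:
  0101 → 5
  0110 → 6
  0101 → 5
  0110 → 6
  1001 → 9
  0011 → 3
= 565693


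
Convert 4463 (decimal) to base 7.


Divide by 7 repeatedly:
4463 ÷ 7 = 637 remainder 4
637 ÷ 7 = 91 remainder 0
91 ÷ 7 = 13 remainder 0
13 ÷ 7 = 1 remainder 6
1 ÷ 7 = 0 remainder 1
Reading remainders bottom-up:
= 16004


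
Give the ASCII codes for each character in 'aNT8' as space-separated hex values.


String: 'aNT8'  (4 characters)
Per-character ASCII lookup:
  'a': lowercase starts at 97: 'a' = 97 + 0 = 97 → 0x61
  'N': uppercase starts at 65: 'N' = 65 + 13 = 78 → 0x4E
  'T': uppercase starts at 65: 'T' = 65 + 19 = 84 → 0x54
  '8': digits start at 48: '8' = 48 + 8 = 56 → 0x38
= 0x61 0x4E 0x54 0x38


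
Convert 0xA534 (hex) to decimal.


Positional values:
Position 0: 4 × 16^0 = 4 × 1 = 4
Position 1: 3 × 16^1 = 3 × 16 = 48
Position 2: 5 × 16^2 = 5 × 256 = 1280
Position 3: A × 16^3 = 10 × 4096 = 40960
Sum = 4 + 48 + 1280 + 40960
= 42292


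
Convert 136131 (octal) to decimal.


Positional values:
Position 0: 1 × 8^0 = 1
Position 1: 3 × 8^1 = 24
Position 2: 1 × 8^2 = 64
Position 3: 6 × 8^3 = 3072
Position 4: 3 × 8^4 = 12288
Position 5: 1 × 8^5 = 32768
Sum = 1 + 24 + 64 + 3072 + 12288 + 32768
= 48217


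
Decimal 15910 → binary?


Divide by 2 repeatedly:
15910 ÷ 2 = 7955 remainder 0
7955 ÷ 2 = 3977 remainder 1
3977 ÷ 2 = 1988 remainder 1
1988 ÷ 2 = 994 remainder 0
994 ÷ 2 = 497 remainder 0
497 ÷ 2 = 248 remainder 1
248 ÷ 2 = 124 remainder 0
124 ÷ 2 = 62 remainder 0
62 ÷ 2 = 31 remainder 0
31 ÷ 2 = 15 remainder 1
15 ÷ 2 = 7 remainder 1
7 ÷ 2 = 3 remainder 1
3 ÷ 2 = 1 remainder 1
1 ÷ 2 = 0 remainder 1
Reading remainders bottom-up:
= 11111000100110


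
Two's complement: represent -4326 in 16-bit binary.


Original: 0001000011100110
Step 1 - Invert all bits: 1110111100011001
Step 2 - Add 1: 1110111100011001 + 1
= 1110111100011010 (represents -4326)


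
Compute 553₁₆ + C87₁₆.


Align and add column by column (LSB to MSB, each column mod 16 with carry):
  0553
+ 0C87
  ----
  col 0: 3(3) + 7(7) + 0 (carry in) = 10 → A(10), carry out 0
  col 1: 5(5) + 8(8) + 0 (carry in) = 13 → D(13), carry out 0
  col 2: 5(5) + C(12) + 0 (carry in) = 17 → 1(1), carry out 1
  col 3: 0(0) + 0(0) + 1 (carry in) = 1 → 1(1), carry out 0
Reading digits MSB→LSB: 11DA
Strip leading zeros: 11DA
= 0x11DA


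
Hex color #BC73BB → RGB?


Hex: #BC73BB
R = BC₁₆ = 188
G = 73₁₆ = 115
B = BB₁₆ = 187
= RGB(188, 115, 187)


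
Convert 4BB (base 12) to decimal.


Positional values (base 12):
  B × 12^0 = 11 × 1 = 11
  B × 12^1 = 11 × 12 = 132
  4 × 12^2 = 4 × 144 = 576
Sum = 11 + 132 + 576
= 719


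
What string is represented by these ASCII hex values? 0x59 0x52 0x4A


Codes (hex): 0x59 0x52 0x4A
Per-code ASCII lookup:
  0x59 = 89  (range 65-90: uppercase, 89 - 65 = 24) → 'Y'
  0x52 = 82  (range 65-90: uppercase, 82 - 65 = 17) → 'R'
  0x4A = 74  (range 65-90: uppercase, 74 - 65 = 9) → 'J'
= 'YRJ'


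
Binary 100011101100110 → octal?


Group into 3-bit groups: 100011101100110
  100 = 4
  011 = 3
  101 = 5
  100 = 4
  110 = 6
= 0o43546


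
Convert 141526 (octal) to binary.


Each octal digit → 3 binary bits:
  1 = 001
  4 = 100
  1 = 001
  5 = 101
  2 = 010
  6 = 110
Concatenate: 001 100 001 101 010 110
= 001100001101010110


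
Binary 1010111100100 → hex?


Group into 4-bit nibbles: 0001010111100100
  0001 = 1
  0101 = 5
  1110 = E
  0100 = 4
= 0x15E4


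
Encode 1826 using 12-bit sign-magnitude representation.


Sign bit: 0 (positive)
Magnitude: 1826 = 11100100010
= 011100100010


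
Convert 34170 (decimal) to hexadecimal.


Divide by 16 repeatedly:
34170 ÷ 16 = 2135 remainder 10 (A)
2135 ÷ 16 = 133 remainder 7 (7)
133 ÷ 16 = 8 remainder 5 (5)
8 ÷ 16 = 0 remainder 8 (8)
Reading remainders bottom-up:
= 0x857A


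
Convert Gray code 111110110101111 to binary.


Gray code: 111110110101111
MSB stays the same: 1
Each subsequent bit = prev_binary XOR current_gray:
  B[1] = 1 XOR 1 = 0
  B[2] = 0 XOR 1 = 1
  B[3] = 1 XOR 1 = 0
  B[4] = 0 XOR 1 = 1
  B[5] = 1 XOR 0 = 1
  B[6] = 1 XOR 1 = 0
  B[7] = 0 XOR 1 = 1
  B[8] = 1 XOR 0 = 1
  B[9] = 1 XOR 1 = 0
  B[10] = 0 XOR 0 = 0
  B[11] = 0 XOR 1 = 1
  B[12] = 1 XOR 1 = 0
  B[13] = 0 XOR 1 = 1
  B[14] = 1 XOR 1 = 0
= 101011011001010 (22218 decimal)


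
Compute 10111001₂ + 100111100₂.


Align and add column by column (LSB to MSB, carry propagating):
  0010111001
+ 0100111100
  ----------
  col 0: 1 + 0 + 0 (carry in) = 1 → bit 1, carry out 0
  col 1: 0 + 0 + 0 (carry in) = 0 → bit 0, carry out 0
  col 2: 0 + 1 + 0 (carry in) = 1 → bit 1, carry out 0
  col 3: 1 + 1 + 0 (carry in) = 2 → bit 0, carry out 1
  col 4: 1 + 1 + 1 (carry in) = 3 → bit 1, carry out 1
  col 5: 1 + 1 + 1 (carry in) = 3 → bit 1, carry out 1
  col 6: 0 + 0 + 1 (carry in) = 1 → bit 1, carry out 0
  col 7: 1 + 0 + 0 (carry in) = 1 → bit 1, carry out 0
  col 8: 0 + 1 + 0 (carry in) = 1 → bit 1, carry out 0
  col 9: 0 + 0 + 0 (carry in) = 0 → bit 0, carry out 0
Reading bits MSB→LSB: 0111110101
Strip leading zeros: 111110101
= 111110101


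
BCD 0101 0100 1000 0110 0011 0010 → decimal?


Each 4-bit group → digit:
  0101 → 5
  0100 → 4
  1000 → 8
  0110 → 6
  0011 → 3
  0010 → 2
= 548632


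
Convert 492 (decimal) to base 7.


Divide by 7 repeatedly:
492 ÷ 7 = 70 remainder 2
70 ÷ 7 = 10 remainder 0
10 ÷ 7 = 1 remainder 3
1 ÷ 7 = 0 remainder 1
Reading remainders bottom-up:
= 1302


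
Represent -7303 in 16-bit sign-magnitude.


Sign bit: 1 (negative)
Magnitude: 7303 = 001110010000111
= 1001110010000111


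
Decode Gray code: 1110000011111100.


Gray code: 1110000011111100
MSB stays the same: 1
Each subsequent bit = prev_binary XOR current_gray:
  B[1] = 1 XOR 1 = 0
  B[2] = 0 XOR 1 = 1
  B[3] = 1 XOR 0 = 1
  B[4] = 1 XOR 0 = 1
  B[5] = 1 XOR 0 = 1
  B[6] = 1 XOR 0 = 1
  B[7] = 1 XOR 0 = 1
  B[8] = 1 XOR 1 = 0
  B[9] = 0 XOR 1 = 1
  B[10] = 1 XOR 1 = 0
  B[11] = 0 XOR 1 = 1
  B[12] = 1 XOR 1 = 0
  B[13] = 0 XOR 1 = 1
  B[14] = 1 XOR 0 = 1
  B[15] = 1 XOR 0 = 1
= 1011111101010111 (48983 decimal)


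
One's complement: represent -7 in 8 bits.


Original: 00000111
Invert all bits:
  bit 0: 0 → 1
  bit 1: 0 → 1
  bit 2: 0 → 1
  bit 3: 0 → 1
  bit 4: 0 → 1
  bit 5: 1 → 0
  bit 6: 1 → 0
  bit 7: 1 → 0
= 11111000


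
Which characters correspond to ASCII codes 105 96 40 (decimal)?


Codes (decimal): 105 96 40
Per-code ASCII lookup:
  105  (range 97-122: lowercase, 105 - 97 = 8) → 'i'
  96  (special character) → '`'
  40  (special character) → '('
= 'i`('


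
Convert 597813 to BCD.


Each digit → 4-bit binary:
  5 → 0101
  9 → 1001
  7 → 0111
  8 → 1000
  1 → 0001
  3 → 0011
= 0101 1001 0111 1000 0001 0011


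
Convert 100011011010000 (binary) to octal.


Group into 3-bit groups: 100011011010000
  100 = 4
  011 = 3
  011 = 3
  010 = 2
  000 = 0
= 0o43320


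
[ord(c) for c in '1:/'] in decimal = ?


String: '1:/'  (3 characters)
Per-character ASCII lookup:
  '1': digits start at 48: '1' = 48 + 1 = 49
  ':': special character: ':' = 58
  '/': special character: '/' = 47
= 49 58 47


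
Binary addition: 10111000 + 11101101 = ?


Align and add column by column (LSB to MSB, carry propagating):
  010111000
+ 011101101
  ---------
  col 0: 0 + 1 + 0 (carry in) = 1 → bit 1, carry out 0
  col 1: 0 + 0 + 0 (carry in) = 0 → bit 0, carry out 0
  col 2: 0 + 1 + 0 (carry in) = 1 → bit 1, carry out 0
  col 3: 1 + 1 + 0 (carry in) = 2 → bit 0, carry out 1
  col 4: 1 + 0 + 1 (carry in) = 2 → bit 0, carry out 1
  col 5: 1 + 1 + 1 (carry in) = 3 → bit 1, carry out 1
  col 6: 0 + 1 + 1 (carry in) = 2 → bit 0, carry out 1
  col 7: 1 + 1 + 1 (carry in) = 3 → bit 1, carry out 1
  col 8: 0 + 0 + 1 (carry in) = 1 → bit 1, carry out 0
Reading bits MSB→LSB: 110100101
Strip leading zeros: 110100101
= 110100101


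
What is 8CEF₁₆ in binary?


Each hex digit → 4 binary bits:
  8 = 1000
  C = 1100
  E = 1110
  F = 1111
Concatenate: 1000 1100 1110 1111
= 1000110011101111


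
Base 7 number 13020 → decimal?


Positional values (base 7):
  0 × 7^0 = 0 × 1 = 0
  2 × 7^1 = 2 × 7 = 14
  0 × 7^2 = 0 × 49 = 0
  3 × 7^3 = 3 × 343 = 1029
  1 × 7^4 = 1 × 2401 = 2401
Sum = 0 + 14 + 0 + 1029 + 2401
= 3444


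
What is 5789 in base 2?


Divide by 2 repeatedly:
5789 ÷ 2 = 2894 remainder 1
2894 ÷ 2 = 1447 remainder 0
1447 ÷ 2 = 723 remainder 1
723 ÷ 2 = 361 remainder 1
361 ÷ 2 = 180 remainder 1
180 ÷ 2 = 90 remainder 0
90 ÷ 2 = 45 remainder 0
45 ÷ 2 = 22 remainder 1
22 ÷ 2 = 11 remainder 0
11 ÷ 2 = 5 remainder 1
5 ÷ 2 = 2 remainder 1
2 ÷ 2 = 1 remainder 0
1 ÷ 2 = 0 remainder 1
Reading remainders bottom-up:
= 1011010011101


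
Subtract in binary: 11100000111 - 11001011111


Align and subtract column by column (LSB to MSB, borrowing when needed):
  11100000111
- 11001011111
  -----------
  col 0: (1 - 0 borrow-in) - 1 → 1 - 1 = 0, borrow out 0
  col 1: (1 - 0 borrow-in) - 1 → 1 - 1 = 0, borrow out 0
  col 2: (1 - 0 borrow-in) - 1 → 1 - 1 = 0, borrow out 0
  col 3: (0 - 0 borrow-in) - 1 → borrow from next column: (0+2) - 1 = 1, borrow out 1
  col 4: (0 - 1 borrow-in) - 1 → borrow from next column: (-1+2) - 1 = 0, borrow out 1
  col 5: (0 - 1 borrow-in) - 0 → borrow from next column: (-1+2) - 0 = 1, borrow out 1
  col 6: (0 - 1 borrow-in) - 1 → borrow from next column: (-1+2) - 1 = 0, borrow out 1
  col 7: (0 - 1 borrow-in) - 0 → borrow from next column: (-1+2) - 0 = 1, borrow out 1
  col 8: (1 - 1 borrow-in) - 0 → 0 - 0 = 0, borrow out 0
  col 9: (1 - 0 borrow-in) - 1 → 1 - 1 = 0, borrow out 0
  col 10: (1 - 0 borrow-in) - 1 → 1 - 1 = 0, borrow out 0
Reading bits MSB→LSB: 00010101000
Strip leading zeros: 10101000
= 10101000


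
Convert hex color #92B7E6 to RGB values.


Hex: #92B7E6
R = 92₁₆ = 146
G = B7₁₆ = 183
B = E6₁₆ = 230
= RGB(146, 183, 230)


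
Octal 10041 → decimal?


Positional values:
Position 0: 1 × 8^0 = 1
Position 1: 4 × 8^1 = 32
Position 2: 0 × 8^2 = 0
Position 3: 0 × 8^3 = 0
Position 4: 1 × 8^4 = 4096
Sum = 1 + 32 + 0 + 0 + 4096
= 4129


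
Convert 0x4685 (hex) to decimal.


Positional values:
Position 0: 5 × 16^0 = 5 × 1 = 5
Position 1: 8 × 16^1 = 8 × 16 = 128
Position 2: 6 × 16^2 = 6 × 256 = 1536
Position 3: 4 × 16^3 = 4 × 4096 = 16384
Sum = 5 + 128 + 1536 + 16384
= 18053


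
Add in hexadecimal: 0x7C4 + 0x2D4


Align and add column by column (LSB to MSB, each column mod 16 with carry):
  07C4
+ 02D4
  ----
  col 0: 4(4) + 4(4) + 0 (carry in) = 8 → 8(8), carry out 0
  col 1: C(12) + D(13) + 0 (carry in) = 25 → 9(9), carry out 1
  col 2: 7(7) + 2(2) + 1 (carry in) = 10 → A(10), carry out 0
  col 3: 0(0) + 0(0) + 0 (carry in) = 0 → 0(0), carry out 0
Reading digits MSB→LSB: 0A98
Strip leading zeros: A98
= 0xA98


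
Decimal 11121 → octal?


Divide by 8 repeatedly:
11121 ÷ 8 = 1390 remainder 1
1390 ÷ 8 = 173 remainder 6
173 ÷ 8 = 21 remainder 5
21 ÷ 8 = 2 remainder 5
2 ÷ 8 = 0 remainder 2
Reading remainders bottom-up:
= 0o25561


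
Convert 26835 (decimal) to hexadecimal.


Divide by 16 repeatedly:
26835 ÷ 16 = 1677 remainder 3 (3)
1677 ÷ 16 = 104 remainder 13 (D)
104 ÷ 16 = 6 remainder 8 (8)
6 ÷ 16 = 0 remainder 6 (6)
Reading remainders bottom-up:
= 0x68D3


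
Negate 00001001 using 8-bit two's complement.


Original: 00001001
Step 1 - Invert all bits: 11110110
Step 2 - Add 1: 11110110 + 1
= 11110111 (represents -9)


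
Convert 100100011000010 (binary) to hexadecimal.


Group into 4-bit nibbles: 0100100011000010
  0100 = 4
  1000 = 8
  1100 = C
  0010 = 2
= 0x48C2


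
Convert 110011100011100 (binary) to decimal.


Positional values:
Bit 2: 1 × 2^2 = 4
Bit 3: 1 × 2^3 = 8
Bit 4: 1 × 2^4 = 16
Bit 8: 1 × 2^8 = 256
Bit 9: 1 × 2^9 = 512
Bit 10: 1 × 2^10 = 1024
Bit 13: 1 × 2^13 = 8192
Bit 14: 1 × 2^14 = 16384
Sum = 4 + 8 + 16 + 256 + 512 + 1024 + 8192 + 16384
= 26396


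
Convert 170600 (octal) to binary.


Each octal digit → 3 binary bits:
  1 = 001
  7 = 111
  0 = 000
  6 = 110
  0 = 000
  0 = 000
Concatenate: 001 111 000 110 000 000
= 001111000110000000


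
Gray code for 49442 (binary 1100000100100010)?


Binary: 1100000100100010
Gray code: G = B XOR (B >> 1)
B >> 1 = 0110000010010001
1100000100100010 XOR 0110000010010001:
  1 XOR 0 = 1
  1 XOR 1 = 0
  0 XOR 1 = 1
  0 XOR 0 = 0
  0 XOR 0 = 0
  0 XOR 0 = 0
  0 XOR 0 = 0
  1 XOR 0 = 1
  0 XOR 1 = 1
  0 XOR 0 = 0
  1 XOR 0 = 1
  0 XOR 1 = 1
  0 XOR 0 = 0
  0 XOR 0 = 0
  1 XOR 0 = 1
  0 XOR 1 = 1
= 1010000110110011


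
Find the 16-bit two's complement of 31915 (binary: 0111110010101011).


Original: 0111110010101011
Step 1 - Invert all bits: 1000001101010100
Step 2 - Add 1: 1000001101010100 + 1
= 1000001101010101 (represents -31915)


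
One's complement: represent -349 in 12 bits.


Original: 000101011101
Invert all bits:
  bit 0: 0 → 1
  bit 1: 0 → 1
  bit 2: 0 → 1
  bit 3: 1 → 0
  bit 4: 0 → 1
  bit 5: 1 → 0
  bit 6: 0 → 1
  bit 7: 1 → 0
  bit 8: 1 → 0
  bit 9: 1 → 0
  bit 10: 0 → 1
  bit 11: 1 → 0
= 111010100010


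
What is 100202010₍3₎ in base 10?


Positional values (base 3):
  0 × 3^0 = 0 × 1 = 0
  1 × 3^1 = 1 × 3 = 3
  0 × 3^2 = 0 × 9 = 0
  2 × 3^3 = 2 × 27 = 54
  0 × 3^4 = 0 × 81 = 0
  2 × 3^5 = 2 × 243 = 486
  0 × 3^6 = 0 × 729 = 0
  0 × 3^7 = 0 × 2187 = 0
  1 × 3^8 = 1 × 6561 = 6561
Sum = 0 + 3 + 0 + 54 + 0 + 486 + 0 + 0 + 6561
= 7104


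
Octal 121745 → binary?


Each octal digit → 3 binary bits:
  1 = 001
  2 = 010
  1 = 001
  7 = 111
  4 = 100
  5 = 101
Concatenate: 001 010 001 111 100 101
= 001010001111100101


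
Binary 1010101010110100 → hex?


Group into 4-bit nibbles: 1010101010110100
  1010 = A
  1010 = A
  1011 = B
  0100 = 4
= 0xAAB4


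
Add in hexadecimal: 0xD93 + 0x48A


Align and add column by column (LSB to MSB, each column mod 16 with carry):
  0D93
+ 048A
  ----
  col 0: 3(3) + A(10) + 0 (carry in) = 13 → D(13), carry out 0
  col 1: 9(9) + 8(8) + 0 (carry in) = 17 → 1(1), carry out 1
  col 2: D(13) + 4(4) + 1 (carry in) = 18 → 2(2), carry out 1
  col 3: 0(0) + 0(0) + 1 (carry in) = 1 → 1(1), carry out 0
Reading digits MSB→LSB: 121D
Strip leading zeros: 121D
= 0x121D


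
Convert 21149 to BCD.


Each digit → 4-bit binary:
  2 → 0010
  1 → 0001
  1 → 0001
  4 → 0100
  9 → 1001
= 0010 0001 0001 0100 1001


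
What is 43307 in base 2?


Divide by 2 repeatedly:
43307 ÷ 2 = 21653 remainder 1
21653 ÷ 2 = 10826 remainder 1
10826 ÷ 2 = 5413 remainder 0
5413 ÷ 2 = 2706 remainder 1
2706 ÷ 2 = 1353 remainder 0
1353 ÷ 2 = 676 remainder 1
676 ÷ 2 = 338 remainder 0
338 ÷ 2 = 169 remainder 0
169 ÷ 2 = 84 remainder 1
84 ÷ 2 = 42 remainder 0
42 ÷ 2 = 21 remainder 0
21 ÷ 2 = 10 remainder 1
10 ÷ 2 = 5 remainder 0
5 ÷ 2 = 2 remainder 1
2 ÷ 2 = 1 remainder 0
1 ÷ 2 = 0 remainder 1
Reading remainders bottom-up:
= 1010100100101011


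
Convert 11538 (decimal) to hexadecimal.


Divide by 16 repeatedly:
11538 ÷ 16 = 721 remainder 2 (2)
721 ÷ 16 = 45 remainder 1 (1)
45 ÷ 16 = 2 remainder 13 (D)
2 ÷ 16 = 0 remainder 2 (2)
Reading remainders bottom-up:
= 0x2D12


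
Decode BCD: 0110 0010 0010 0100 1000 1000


Each 4-bit group → digit:
  0110 → 6
  0010 → 2
  0010 → 2
  0100 → 4
  1000 → 8
  1000 → 8
= 622488


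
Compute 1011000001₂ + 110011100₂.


Align and add column by column (LSB to MSB, carry propagating):
  01011000001
+ 00110011100
  -----------
  col 0: 1 + 0 + 0 (carry in) = 1 → bit 1, carry out 0
  col 1: 0 + 0 + 0 (carry in) = 0 → bit 0, carry out 0
  col 2: 0 + 1 + 0 (carry in) = 1 → bit 1, carry out 0
  col 3: 0 + 1 + 0 (carry in) = 1 → bit 1, carry out 0
  col 4: 0 + 1 + 0 (carry in) = 1 → bit 1, carry out 0
  col 5: 0 + 0 + 0 (carry in) = 0 → bit 0, carry out 0
  col 6: 1 + 0 + 0 (carry in) = 1 → bit 1, carry out 0
  col 7: 1 + 1 + 0 (carry in) = 2 → bit 0, carry out 1
  col 8: 0 + 1 + 1 (carry in) = 2 → bit 0, carry out 1
  col 9: 1 + 0 + 1 (carry in) = 2 → bit 0, carry out 1
  col 10: 0 + 0 + 1 (carry in) = 1 → bit 1, carry out 0
Reading bits MSB→LSB: 10001011101
Strip leading zeros: 10001011101
= 10001011101


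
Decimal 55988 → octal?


Divide by 8 repeatedly:
55988 ÷ 8 = 6998 remainder 4
6998 ÷ 8 = 874 remainder 6
874 ÷ 8 = 109 remainder 2
109 ÷ 8 = 13 remainder 5
13 ÷ 8 = 1 remainder 5
1 ÷ 8 = 0 remainder 1
Reading remainders bottom-up:
= 0o155264


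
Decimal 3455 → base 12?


Divide by 12 repeatedly:
3455 ÷ 12 = 287 remainder 11
287 ÷ 12 = 23 remainder 11
23 ÷ 12 = 1 remainder 11
1 ÷ 12 = 0 remainder 1
Reading remainders bottom-up:
= 1BBB


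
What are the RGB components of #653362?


Hex: #653362
R = 65₁₆ = 101
G = 33₁₆ = 51
B = 62₁₆ = 98
= RGB(101, 51, 98)


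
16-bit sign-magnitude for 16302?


Sign bit: 0 (positive)
Magnitude: 16302 = 011111110101110
= 0011111110101110


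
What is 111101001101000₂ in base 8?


Group into 3-bit groups: 111101001101000
  111 = 7
  101 = 5
  001 = 1
  101 = 5
  000 = 0
= 0o75150


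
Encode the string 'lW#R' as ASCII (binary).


String: 'lW#R'  (4 characters)
Per-character ASCII lookup:
  'l': lowercase starts at 97: 'l' = 97 + 11 = 108 → 1101100
  'W': uppercase starts at 65: 'W' = 65 + 22 = 87 → 1010111
  '#': special character: '#' = 35 → 100011
  'R': uppercase starts at 65: 'R' = 65 + 17 = 82 → 1010010
= 1101100 1010111 100011 1010010


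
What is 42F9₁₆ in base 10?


Positional values:
Position 0: 9 × 16^0 = 9 × 1 = 9
Position 1: F × 16^1 = 15 × 16 = 240
Position 2: 2 × 16^2 = 2 × 256 = 512
Position 3: 4 × 16^3 = 4 × 4096 = 16384
Sum = 9 + 240 + 512 + 16384
= 17145


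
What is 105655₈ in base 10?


Positional values:
Position 0: 5 × 8^0 = 5
Position 1: 5 × 8^1 = 40
Position 2: 6 × 8^2 = 384
Position 3: 5 × 8^3 = 2560
Position 4: 0 × 8^4 = 0
Position 5: 1 × 8^5 = 32768
Sum = 5 + 40 + 384 + 2560 + 0 + 32768
= 35757


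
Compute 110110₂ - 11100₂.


Align and subtract column by column (LSB to MSB, borrowing when needed):
  110110
- 011100
  ------
  col 0: (0 - 0 borrow-in) - 0 → 0 - 0 = 0, borrow out 0
  col 1: (1 - 0 borrow-in) - 0 → 1 - 0 = 1, borrow out 0
  col 2: (1 - 0 borrow-in) - 1 → 1 - 1 = 0, borrow out 0
  col 3: (0 - 0 borrow-in) - 1 → borrow from next column: (0+2) - 1 = 1, borrow out 1
  col 4: (1 - 1 borrow-in) - 1 → borrow from next column: (0+2) - 1 = 1, borrow out 1
  col 5: (1 - 1 borrow-in) - 0 → 0 - 0 = 0, borrow out 0
Reading bits MSB→LSB: 011010
Strip leading zeros: 11010
= 11010


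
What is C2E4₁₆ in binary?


Each hex digit → 4 binary bits:
  C = 1100
  2 = 0010
  E = 1110
  4 = 0100
Concatenate: 1100 0010 1110 0100
= 1100001011100100


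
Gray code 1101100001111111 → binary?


Gray code: 1101100001111111
MSB stays the same: 1
Each subsequent bit = prev_binary XOR current_gray:
  B[1] = 1 XOR 1 = 0
  B[2] = 0 XOR 0 = 0
  B[3] = 0 XOR 1 = 1
  B[4] = 1 XOR 1 = 0
  B[5] = 0 XOR 0 = 0
  B[6] = 0 XOR 0 = 0
  B[7] = 0 XOR 0 = 0
  B[8] = 0 XOR 0 = 0
  B[9] = 0 XOR 1 = 1
  B[10] = 1 XOR 1 = 0
  B[11] = 0 XOR 1 = 1
  B[12] = 1 XOR 1 = 0
  B[13] = 0 XOR 1 = 1
  B[14] = 1 XOR 1 = 0
  B[15] = 0 XOR 1 = 1
= 1001000001010101 (36949 decimal)


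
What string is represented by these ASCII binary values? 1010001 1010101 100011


Codes (binary): 1010001 1010101 100011
Per-code ASCII lookup:
  1010001 = 81  (range 65-90: uppercase, 81 - 65 = 16) → 'Q'
  1010101 = 85  (range 65-90: uppercase, 85 - 65 = 20) → 'U'
  100011 = 35  (special character) → '#'
= 'QU#'


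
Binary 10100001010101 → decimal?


Positional values:
Bit 0: 1 × 2^0 = 1
Bit 2: 1 × 2^2 = 4
Bit 4: 1 × 2^4 = 16
Bit 6: 1 × 2^6 = 64
Bit 11: 1 × 2^11 = 2048
Bit 13: 1 × 2^13 = 8192
Sum = 1 + 4 + 16 + 64 + 2048 + 8192
= 10325


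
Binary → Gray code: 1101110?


Binary: 1101110
Gray code: G = B XOR (B >> 1)
B >> 1 = 0110111
1101110 XOR 0110111:
  1 XOR 0 = 1
  1 XOR 1 = 0
  0 XOR 1 = 1
  1 XOR 0 = 1
  1 XOR 1 = 0
  1 XOR 1 = 0
  0 XOR 1 = 1
= 1011001


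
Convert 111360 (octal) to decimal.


Positional values:
Position 0: 0 × 8^0 = 0
Position 1: 6 × 8^1 = 48
Position 2: 3 × 8^2 = 192
Position 3: 1 × 8^3 = 512
Position 4: 1 × 8^4 = 4096
Position 5: 1 × 8^5 = 32768
Sum = 0 + 48 + 192 + 512 + 4096 + 32768
= 37616


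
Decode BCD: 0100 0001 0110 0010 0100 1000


Each 4-bit group → digit:
  0100 → 4
  0001 → 1
  0110 → 6
  0010 → 2
  0100 → 4
  1000 → 8
= 416248


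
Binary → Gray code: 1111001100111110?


Binary: 1111001100111110
Gray code: G = B XOR (B >> 1)
B >> 1 = 0111100110011111
1111001100111110 XOR 0111100110011111:
  1 XOR 0 = 1
  1 XOR 1 = 0
  1 XOR 1 = 0
  1 XOR 1 = 0
  0 XOR 1 = 1
  0 XOR 0 = 0
  1 XOR 0 = 1
  1 XOR 1 = 0
  0 XOR 1 = 1
  0 XOR 0 = 0
  1 XOR 0 = 1
  1 XOR 1 = 0
  1 XOR 1 = 0
  1 XOR 1 = 0
  1 XOR 1 = 0
  0 XOR 1 = 1
= 1000101010100001


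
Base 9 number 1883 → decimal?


Positional values (base 9):
  3 × 9^0 = 3 × 1 = 3
  8 × 9^1 = 8 × 9 = 72
  8 × 9^2 = 8 × 81 = 648
  1 × 9^3 = 1 × 729 = 729
Sum = 3 + 72 + 648 + 729
= 1452


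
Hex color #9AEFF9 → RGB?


Hex: #9AEFF9
R = 9A₁₆ = 154
G = EF₁₆ = 239
B = F9₁₆ = 249
= RGB(154, 239, 249)


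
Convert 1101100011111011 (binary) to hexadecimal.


Group into 4-bit nibbles: 1101100011111011
  1101 = D
  1000 = 8
  1111 = F
  1011 = B
= 0xD8FB


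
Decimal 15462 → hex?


Divide by 16 repeatedly:
15462 ÷ 16 = 966 remainder 6 (6)
966 ÷ 16 = 60 remainder 6 (6)
60 ÷ 16 = 3 remainder 12 (C)
3 ÷ 16 = 0 remainder 3 (3)
Reading remainders bottom-up:
= 0x3C66


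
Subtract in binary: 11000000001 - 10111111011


Align and subtract column by column (LSB to MSB, borrowing when needed):
  11000000001
- 10111111011
  -----------
  col 0: (1 - 0 borrow-in) - 1 → 1 - 1 = 0, borrow out 0
  col 1: (0 - 0 borrow-in) - 1 → borrow from next column: (0+2) - 1 = 1, borrow out 1
  col 2: (0 - 1 borrow-in) - 0 → borrow from next column: (-1+2) - 0 = 1, borrow out 1
  col 3: (0 - 1 borrow-in) - 1 → borrow from next column: (-1+2) - 1 = 0, borrow out 1
  col 4: (0 - 1 borrow-in) - 1 → borrow from next column: (-1+2) - 1 = 0, borrow out 1
  col 5: (0 - 1 borrow-in) - 1 → borrow from next column: (-1+2) - 1 = 0, borrow out 1
  col 6: (0 - 1 borrow-in) - 1 → borrow from next column: (-1+2) - 1 = 0, borrow out 1
  col 7: (0 - 1 borrow-in) - 1 → borrow from next column: (-1+2) - 1 = 0, borrow out 1
  col 8: (0 - 1 borrow-in) - 1 → borrow from next column: (-1+2) - 1 = 0, borrow out 1
  col 9: (1 - 1 borrow-in) - 0 → 0 - 0 = 0, borrow out 0
  col 10: (1 - 0 borrow-in) - 1 → 1 - 1 = 0, borrow out 0
Reading bits MSB→LSB: 00000000110
Strip leading zeros: 110
= 110
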